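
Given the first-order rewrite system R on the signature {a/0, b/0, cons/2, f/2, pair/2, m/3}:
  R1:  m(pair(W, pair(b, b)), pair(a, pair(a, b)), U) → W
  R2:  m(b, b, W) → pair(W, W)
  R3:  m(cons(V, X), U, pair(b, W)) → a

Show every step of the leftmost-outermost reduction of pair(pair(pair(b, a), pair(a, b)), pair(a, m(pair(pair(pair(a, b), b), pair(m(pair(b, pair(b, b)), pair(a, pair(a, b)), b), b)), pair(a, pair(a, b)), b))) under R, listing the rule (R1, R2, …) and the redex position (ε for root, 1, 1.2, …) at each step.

1. pair(pair(pair(b, a), pair(a, b)), pair(a, m(pair(pair(pair(a, b), b), pair(m(pair(b, pair(b, b)), pair(a, pair(a, b)), b), b)), pair(a, pair(a, b)), b)))  →  pair(pair(pair(b, a), pair(a, b)), pair(a, m(pair(pair(pair(a, b), b), pair(b, b)), pair(a, pair(a, b)), b)))   [R1 at 2.2.1.2.1]
2. pair(pair(pair(b, a), pair(a, b)), pair(a, m(pair(pair(pair(a, b), b), pair(b, b)), pair(a, pair(a, b)), b)))  →  pair(pair(pair(b, a), pair(a, b)), pair(a, pair(pair(a, b), b)))   [R1 at 2.2]

pair(pair(pair(b, a), pair(a, b)), pair(a, pair(pair(a, b), b)))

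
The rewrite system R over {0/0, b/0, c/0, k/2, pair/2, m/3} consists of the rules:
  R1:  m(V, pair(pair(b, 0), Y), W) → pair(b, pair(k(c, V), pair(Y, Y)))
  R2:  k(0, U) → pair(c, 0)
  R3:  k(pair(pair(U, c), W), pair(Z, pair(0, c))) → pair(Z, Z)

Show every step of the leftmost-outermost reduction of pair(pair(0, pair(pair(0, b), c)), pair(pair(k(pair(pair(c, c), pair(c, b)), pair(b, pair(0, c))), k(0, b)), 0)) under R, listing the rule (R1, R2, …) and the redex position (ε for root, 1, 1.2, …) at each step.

1. pair(pair(0, pair(pair(0, b), c)), pair(pair(k(pair(pair(c, c), pair(c, b)), pair(b, pair(0, c))), k(0, b)), 0))  →  pair(pair(0, pair(pair(0, b), c)), pair(pair(pair(b, b), k(0, b)), 0))   [R3 at 2.1.1]
2. pair(pair(0, pair(pair(0, b), c)), pair(pair(pair(b, b), k(0, b)), 0))  →  pair(pair(0, pair(pair(0, b), c)), pair(pair(pair(b, b), pair(c, 0)), 0))   [R2 at 2.1.2]

pair(pair(0, pair(pair(0, b), c)), pair(pair(pair(b, b), pair(c, 0)), 0))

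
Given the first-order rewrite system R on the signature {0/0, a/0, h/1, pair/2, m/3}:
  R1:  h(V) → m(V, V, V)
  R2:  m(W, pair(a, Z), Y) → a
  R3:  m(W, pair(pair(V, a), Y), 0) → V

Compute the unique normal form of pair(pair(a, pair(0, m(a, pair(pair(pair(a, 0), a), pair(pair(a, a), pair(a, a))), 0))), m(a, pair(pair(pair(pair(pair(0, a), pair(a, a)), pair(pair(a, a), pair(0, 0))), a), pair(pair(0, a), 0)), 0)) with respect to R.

pair(pair(a, pair(0, pair(a, 0))), pair(pair(pair(0, a), pair(a, a)), pair(pair(a, a), pair(0, 0))))

1. pair(pair(a, pair(0, m(a, pair(pair(pair(a, 0), a), pair(pair(a, a), pair(a, a))), 0))), m(a, pair(pair(pair(pair(pair(0, a), pair(a, a)), pair(pair(a, a), pair(0, 0))), a), pair(pair(0, a), 0)), 0))  →  pair(pair(a, pair(0, pair(a, 0))), m(a, pair(pair(pair(pair(pair(0, a), pair(a, a)), pair(pair(a, a), pair(0, 0))), a), pair(pair(0, a), 0)), 0))   [R3 at 1.2.2]
2. pair(pair(a, pair(0, pair(a, 0))), m(a, pair(pair(pair(pair(pair(0, a), pair(a, a)), pair(pair(a, a), pair(0, 0))), a), pair(pair(0, a), 0)), 0))  →  pair(pair(a, pair(0, pair(a, 0))), pair(pair(pair(0, a), pair(a, a)), pair(pair(a, a), pair(0, 0))))   [R3 at 2]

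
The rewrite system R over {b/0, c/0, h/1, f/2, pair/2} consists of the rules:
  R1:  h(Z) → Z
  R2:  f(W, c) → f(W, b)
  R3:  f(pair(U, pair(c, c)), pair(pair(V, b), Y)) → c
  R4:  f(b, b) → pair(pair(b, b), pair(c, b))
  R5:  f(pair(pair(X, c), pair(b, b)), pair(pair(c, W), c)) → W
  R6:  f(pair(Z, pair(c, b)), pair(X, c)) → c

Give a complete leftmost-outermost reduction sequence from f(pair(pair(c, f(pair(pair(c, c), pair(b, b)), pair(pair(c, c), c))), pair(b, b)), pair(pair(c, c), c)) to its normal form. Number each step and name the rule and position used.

c

1. f(pair(pair(c, f(pair(pair(c, c), pair(b, b)), pair(pair(c, c), c))), pair(b, b)), pair(pair(c, c), c))  →  f(pair(pair(c, c), pair(b, b)), pair(pair(c, c), c))   [R5 at 1.1.2]
2. f(pair(pair(c, c), pair(b, b)), pair(pair(c, c), c))  →  c   [R5 at ε]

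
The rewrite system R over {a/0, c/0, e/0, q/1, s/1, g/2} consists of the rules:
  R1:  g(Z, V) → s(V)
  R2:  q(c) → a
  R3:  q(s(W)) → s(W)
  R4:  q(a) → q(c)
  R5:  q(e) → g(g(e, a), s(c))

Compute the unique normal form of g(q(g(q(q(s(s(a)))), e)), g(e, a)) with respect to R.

1. g(q(g(q(q(s(s(a)))), e)), g(e, a))  →  s(g(e, a))   [R1 at ε]
2. s(g(e, a))  →  s(s(a))   [R1 at 1]

s(s(a))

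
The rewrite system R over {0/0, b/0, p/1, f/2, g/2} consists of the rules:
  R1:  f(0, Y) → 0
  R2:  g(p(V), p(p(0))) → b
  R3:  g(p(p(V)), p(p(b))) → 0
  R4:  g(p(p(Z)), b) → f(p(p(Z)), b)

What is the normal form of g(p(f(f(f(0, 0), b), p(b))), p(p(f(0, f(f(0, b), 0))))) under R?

b

1. g(p(f(f(f(0, 0), b), p(b))), p(p(f(0, f(f(0, b), 0)))))  →  g(p(f(f(0, b), p(b))), p(p(f(0, f(f(0, b), 0)))))   [R1 at 1.1.1.1]
2. g(p(f(f(0, b), p(b))), p(p(f(0, f(f(0, b), 0)))))  →  g(p(f(0, p(b))), p(p(f(0, f(f(0, b), 0)))))   [R1 at 1.1.1]
3. g(p(f(0, p(b))), p(p(f(0, f(f(0, b), 0)))))  →  g(p(0), p(p(f(0, f(f(0, b), 0)))))   [R1 at 1.1]
4. g(p(0), p(p(f(0, f(f(0, b), 0)))))  →  g(p(0), p(p(0)))   [R1 at 2.1.1]
5. g(p(0), p(p(0)))  →  b   [R2 at ε]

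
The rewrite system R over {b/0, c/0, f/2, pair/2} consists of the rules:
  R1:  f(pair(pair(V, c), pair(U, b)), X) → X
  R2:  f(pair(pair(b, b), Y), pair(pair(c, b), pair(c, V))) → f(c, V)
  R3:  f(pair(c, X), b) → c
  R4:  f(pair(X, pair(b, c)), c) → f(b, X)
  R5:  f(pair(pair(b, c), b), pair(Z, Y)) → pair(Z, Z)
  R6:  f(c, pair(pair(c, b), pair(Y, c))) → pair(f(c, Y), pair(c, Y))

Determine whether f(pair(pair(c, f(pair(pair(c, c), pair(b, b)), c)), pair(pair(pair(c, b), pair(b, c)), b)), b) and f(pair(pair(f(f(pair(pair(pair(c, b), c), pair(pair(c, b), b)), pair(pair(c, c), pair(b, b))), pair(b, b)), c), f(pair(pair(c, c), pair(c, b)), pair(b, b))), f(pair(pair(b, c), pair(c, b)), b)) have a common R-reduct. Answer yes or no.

yes — NF(t₁) = b, NF(t₂) = b

Reduce t₁ = f(pair(pair(c, f(pair(pair(c, c), pair(b, b)), c)), pair(pair(pair(c, b), pair(b, c)), b)), b):
1. f(pair(pair(c, f(pair(pair(c, c), pair(b, b)), c)), pair(pair(pair(c, b), pair(b, c)), b)), b)  →  f(pair(pair(c, c), pair(pair(pair(c, b), pair(b, c)), b)), b)   [R1 at 1.1.2]
2. f(pair(pair(c, c), pair(pair(pair(c, b), pair(b, c)), b)), b)  →  b   [R1 at ε]

Reduce t₂ = f(pair(pair(f(f(pair(pair(pair(c, b), c), pair(pair(c, b), b)), pair(pair(c, c), pair(b, b))), pair(b, b)), c), f(pair(pair(c, c), pair(c, b)), pair(b, b))), f(pair(pair(b, c), pair(c, b)), b)):
1. f(pair(pair(f(f(pair(pair(pair(c, b), c), pair(pair(c, b), b)), pair(pair(c, c), pair(b, b))), pair(b, b)), c), f(pair(pair(c, c), pair(c, b)), pair(b, b))), f(pair(pair(b, c), pair(c, b)), b))  →  f(pair(pair(f(pair(pair(c, c), pair(b, b)), pair(b, b)), c), f(pair(pair(c, c), pair(c, b)), pair(b, b))), f(pair(pair(b, c), pair(c, b)), b))   [R1 at 1.1.1.1]
2. f(pair(pair(f(pair(pair(c, c), pair(b, b)), pair(b, b)), c), f(pair(pair(c, c), pair(c, b)), pair(b, b))), f(pair(pair(b, c), pair(c, b)), b))  →  f(pair(pair(pair(b, b), c), f(pair(pair(c, c), pair(c, b)), pair(b, b))), f(pair(pair(b, c), pair(c, b)), b))   [R1 at 1.1.1]
3. f(pair(pair(pair(b, b), c), f(pair(pair(c, c), pair(c, b)), pair(b, b))), f(pair(pair(b, c), pair(c, b)), b))  →  f(pair(pair(pair(b, b), c), pair(b, b)), f(pair(pair(b, c), pair(c, b)), b))   [R1 at 1.2]
4. f(pair(pair(pair(b, b), c), pair(b, b)), f(pair(pair(b, c), pair(c, b)), b))  →  f(pair(pair(b, c), pair(c, b)), b)   [R1 at ε]
5. f(pair(pair(b, c), pair(c, b)), b)  →  b   [R1 at ε]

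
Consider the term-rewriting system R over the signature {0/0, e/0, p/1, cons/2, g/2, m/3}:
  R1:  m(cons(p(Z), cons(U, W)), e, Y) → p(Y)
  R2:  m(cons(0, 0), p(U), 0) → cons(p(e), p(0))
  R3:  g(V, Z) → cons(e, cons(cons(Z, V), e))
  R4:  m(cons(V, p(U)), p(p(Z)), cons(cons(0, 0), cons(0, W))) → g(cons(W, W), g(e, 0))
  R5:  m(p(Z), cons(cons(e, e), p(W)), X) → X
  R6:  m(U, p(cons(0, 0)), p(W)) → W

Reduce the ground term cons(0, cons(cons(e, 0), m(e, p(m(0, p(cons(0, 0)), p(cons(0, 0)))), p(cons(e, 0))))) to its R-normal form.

cons(0, cons(cons(e, 0), cons(e, 0)))

1. cons(0, cons(cons(e, 0), m(e, p(m(0, p(cons(0, 0)), p(cons(0, 0)))), p(cons(e, 0)))))  →  cons(0, cons(cons(e, 0), m(e, p(cons(0, 0)), p(cons(e, 0)))))   [R6 at 2.2.2.1]
2. cons(0, cons(cons(e, 0), m(e, p(cons(0, 0)), p(cons(e, 0)))))  →  cons(0, cons(cons(e, 0), cons(e, 0)))   [R6 at 2.2]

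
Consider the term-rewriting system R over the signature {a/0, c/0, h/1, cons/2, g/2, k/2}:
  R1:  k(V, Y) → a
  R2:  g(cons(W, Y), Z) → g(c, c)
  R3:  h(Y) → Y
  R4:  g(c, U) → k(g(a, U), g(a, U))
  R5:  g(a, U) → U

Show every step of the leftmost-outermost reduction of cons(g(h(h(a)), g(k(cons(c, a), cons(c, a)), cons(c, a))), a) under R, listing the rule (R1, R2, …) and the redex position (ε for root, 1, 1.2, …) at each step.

cons(cons(c, a), a)

1. cons(g(h(h(a)), g(k(cons(c, a), cons(c, a)), cons(c, a))), a)  →  cons(g(h(a), g(k(cons(c, a), cons(c, a)), cons(c, a))), a)   [R3 at 1.1]
2. cons(g(h(a), g(k(cons(c, a), cons(c, a)), cons(c, a))), a)  →  cons(g(a, g(k(cons(c, a), cons(c, a)), cons(c, a))), a)   [R3 at 1.1]
3. cons(g(a, g(k(cons(c, a), cons(c, a)), cons(c, a))), a)  →  cons(g(k(cons(c, a), cons(c, a)), cons(c, a)), a)   [R5 at 1]
4. cons(g(k(cons(c, a), cons(c, a)), cons(c, a)), a)  →  cons(g(a, cons(c, a)), a)   [R1 at 1.1]
5. cons(g(a, cons(c, a)), a)  →  cons(cons(c, a), a)   [R5 at 1]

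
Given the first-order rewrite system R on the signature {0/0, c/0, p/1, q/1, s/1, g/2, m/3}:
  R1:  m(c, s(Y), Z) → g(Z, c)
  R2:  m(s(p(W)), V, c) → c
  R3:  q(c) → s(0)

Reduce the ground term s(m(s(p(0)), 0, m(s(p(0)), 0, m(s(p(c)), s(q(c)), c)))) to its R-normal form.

1. s(m(s(p(0)), 0, m(s(p(0)), 0, m(s(p(c)), s(q(c)), c))))  →  s(m(s(p(0)), 0, m(s(p(0)), 0, c)))   [R2 at 1.3.3]
2. s(m(s(p(0)), 0, m(s(p(0)), 0, c)))  →  s(m(s(p(0)), 0, c))   [R2 at 1.3]
3. s(m(s(p(0)), 0, c))  →  s(c)   [R2 at 1]

s(c)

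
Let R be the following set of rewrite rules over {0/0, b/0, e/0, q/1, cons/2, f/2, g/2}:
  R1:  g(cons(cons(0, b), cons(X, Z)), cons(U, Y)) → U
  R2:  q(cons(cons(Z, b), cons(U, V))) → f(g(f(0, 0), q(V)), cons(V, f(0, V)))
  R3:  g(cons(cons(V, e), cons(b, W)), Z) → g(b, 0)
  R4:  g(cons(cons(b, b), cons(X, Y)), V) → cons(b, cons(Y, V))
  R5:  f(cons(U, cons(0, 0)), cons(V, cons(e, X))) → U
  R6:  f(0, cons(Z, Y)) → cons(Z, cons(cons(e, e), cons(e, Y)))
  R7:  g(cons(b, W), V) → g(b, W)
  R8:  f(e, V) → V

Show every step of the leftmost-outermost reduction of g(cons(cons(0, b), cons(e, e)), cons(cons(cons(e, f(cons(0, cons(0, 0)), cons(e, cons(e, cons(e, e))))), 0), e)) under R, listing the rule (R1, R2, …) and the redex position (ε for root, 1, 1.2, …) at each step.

1. g(cons(cons(0, b), cons(e, e)), cons(cons(cons(e, f(cons(0, cons(0, 0)), cons(e, cons(e, cons(e, e))))), 0), e))  →  cons(cons(e, f(cons(0, cons(0, 0)), cons(e, cons(e, cons(e, e))))), 0)   [R1 at ε]
2. cons(cons(e, f(cons(0, cons(0, 0)), cons(e, cons(e, cons(e, e))))), 0)  →  cons(cons(e, 0), 0)   [R5 at 1.2]

cons(cons(e, 0), 0)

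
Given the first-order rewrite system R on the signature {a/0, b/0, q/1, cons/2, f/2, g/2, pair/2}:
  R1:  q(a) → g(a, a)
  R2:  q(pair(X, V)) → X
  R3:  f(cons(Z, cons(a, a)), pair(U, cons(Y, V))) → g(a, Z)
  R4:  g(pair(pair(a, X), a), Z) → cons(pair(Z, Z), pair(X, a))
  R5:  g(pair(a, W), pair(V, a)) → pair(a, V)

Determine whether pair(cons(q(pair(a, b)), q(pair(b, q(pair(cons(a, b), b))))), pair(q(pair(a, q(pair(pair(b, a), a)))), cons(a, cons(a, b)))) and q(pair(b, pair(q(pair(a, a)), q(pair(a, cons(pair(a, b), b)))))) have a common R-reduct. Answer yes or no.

Reduce t₁ = pair(cons(q(pair(a, b)), q(pair(b, q(pair(cons(a, b), b))))), pair(q(pair(a, q(pair(pair(b, a), a)))), cons(a, cons(a, b)))):
1. pair(cons(q(pair(a, b)), q(pair(b, q(pair(cons(a, b), b))))), pair(q(pair(a, q(pair(pair(b, a), a)))), cons(a, cons(a, b))))  →  pair(cons(a, q(pair(b, q(pair(cons(a, b), b))))), pair(q(pair(a, q(pair(pair(b, a), a)))), cons(a, cons(a, b))))   [R2 at 1.1]
2. pair(cons(a, q(pair(b, q(pair(cons(a, b), b))))), pair(q(pair(a, q(pair(pair(b, a), a)))), cons(a, cons(a, b))))  →  pair(cons(a, b), pair(q(pair(a, q(pair(pair(b, a), a)))), cons(a, cons(a, b))))   [R2 at 1.2]
3. pair(cons(a, b), pair(q(pair(a, q(pair(pair(b, a), a)))), cons(a, cons(a, b))))  →  pair(cons(a, b), pair(a, cons(a, cons(a, b))))   [R2 at 2.1]

Reduce t₂ = q(pair(b, pair(q(pair(a, a)), q(pair(a, cons(pair(a, b), b)))))):
1. q(pair(b, pair(q(pair(a, a)), q(pair(a, cons(pair(a, b), b))))))  →  b   [R2 at ε]

no — NF(t₁) = pair(cons(a, b), pair(a, cons(a, cons(a, b)))), NF(t₂) = b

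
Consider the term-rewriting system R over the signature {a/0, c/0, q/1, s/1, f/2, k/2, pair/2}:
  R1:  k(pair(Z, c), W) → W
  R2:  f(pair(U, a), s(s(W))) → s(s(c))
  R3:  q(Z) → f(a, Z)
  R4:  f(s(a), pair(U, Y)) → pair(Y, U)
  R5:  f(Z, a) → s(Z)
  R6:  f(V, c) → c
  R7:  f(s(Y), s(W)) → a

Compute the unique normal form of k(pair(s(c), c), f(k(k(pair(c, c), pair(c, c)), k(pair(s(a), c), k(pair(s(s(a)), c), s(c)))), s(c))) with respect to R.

a

1. k(pair(s(c), c), f(k(k(pair(c, c), pair(c, c)), k(pair(s(a), c), k(pair(s(s(a)), c), s(c)))), s(c)))  →  f(k(k(pair(c, c), pair(c, c)), k(pair(s(a), c), k(pair(s(s(a)), c), s(c)))), s(c))   [R1 at ε]
2. f(k(k(pair(c, c), pair(c, c)), k(pair(s(a), c), k(pair(s(s(a)), c), s(c)))), s(c))  →  f(k(pair(c, c), k(pair(s(a), c), k(pair(s(s(a)), c), s(c)))), s(c))   [R1 at 1.1]
3. f(k(pair(c, c), k(pair(s(a), c), k(pair(s(s(a)), c), s(c)))), s(c))  →  f(k(pair(s(a), c), k(pair(s(s(a)), c), s(c))), s(c))   [R1 at 1]
4. f(k(pair(s(a), c), k(pair(s(s(a)), c), s(c))), s(c))  →  f(k(pair(s(s(a)), c), s(c)), s(c))   [R1 at 1]
5. f(k(pair(s(s(a)), c), s(c)), s(c))  →  f(s(c), s(c))   [R1 at 1]
6. f(s(c), s(c))  →  a   [R7 at ε]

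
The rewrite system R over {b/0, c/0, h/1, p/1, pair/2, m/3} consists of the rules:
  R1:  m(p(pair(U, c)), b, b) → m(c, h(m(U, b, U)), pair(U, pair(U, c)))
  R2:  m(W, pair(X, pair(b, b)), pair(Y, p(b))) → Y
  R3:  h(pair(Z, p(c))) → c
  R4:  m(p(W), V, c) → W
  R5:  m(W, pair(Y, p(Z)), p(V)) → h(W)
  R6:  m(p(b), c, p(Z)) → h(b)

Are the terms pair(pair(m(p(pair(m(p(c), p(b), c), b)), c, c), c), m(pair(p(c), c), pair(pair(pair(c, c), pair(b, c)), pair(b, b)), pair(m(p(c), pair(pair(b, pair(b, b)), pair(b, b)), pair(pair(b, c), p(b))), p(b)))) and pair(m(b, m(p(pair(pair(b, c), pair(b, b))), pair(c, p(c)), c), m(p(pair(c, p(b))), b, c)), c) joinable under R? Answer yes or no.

no — NF(t₁) = pair(pair(pair(c, b), c), pair(b, c)), NF(t₂) = pair(c, c)

Reduce t₁ = pair(pair(m(p(pair(m(p(c), p(b), c), b)), c, c), c), m(pair(p(c), c), pair(pair(pair(c, c), pair(b, c)), pair(b, b)), pair(m(p(c), pair(pair(b, pair(b, b)), pair(b, b)), pair(pair(b, c), p(b))), p(b)))):
1. pair(pair(m(p(pair(m(p(c), p(b), c), b)), c, c), c), m(pair(p(c), c), pair(pair(pair(c, c), pair(b, c)), pair(b, b)), pair(m(p(c), pair(pair(b, pair(b, b)), pair(b, b)), pair(pair(b, c), p(b))), p(b))))  →  pair(pair(pair(m(p(c), p(b), c), b), c), m(pair(p(c), c), pair(pair(pair(c, c), pair(b, c)), pair(b, b)), pair(m(p(c), pair(pair(b, pair(b, b)), pair(b, b)), pair(pair(b, c), p(b))), p(b))))   [R4 at 1.1]
2. pair(pair(pair(m(p(c), p(b), c), b), c), m(pair(p(c), c), pair(pair(pair(c, c), pair(b, c)), pair(b, b)), pair(m(p(c), pair(pair(b, pair(b, b)), pair(b, b)), pair(pair(b, c), p(b))), p(b))))  →  pair(pair(pair(c, b), c), m(pair(p(c), c), pair(pair(pair(c, c), pair(b, c)), pair(b, b)), pair(m(p(c), pair(pair(b, pair(b, b)), pair(b, b)), pair(pair(b, c), p(b))), p(b))))   [R4 at 1.1.1]
3. pair(pair(pair(c, b), c), m(pair(p(c), c), pair(pair(pair(c, c), pair(b, c)), pair(b, b)), pair(m(p(c), pair(pair(b, pair(b, b)), pair(b, b)), pair(pair(b, c), p(b))), p(b))))  →  pair(pair(pair(c, b), c), m(p(c), pair(pair(b, pair(b, b)), pair(b, b)), pair(pair(b, c), p(b))))   [R2 at 2]
4. pair(pair(pair(c, b), c), m(p(c), pair(pair(b, pair(b, b)), pair(b, b)), pair(pair(b, c), p(b))))  →  pair(pair(pair(c, b), c), pair(b, c))   [R2 at 2]

Reduce t₂ = pair(m(b, m(p(pair(pair(b, c), pair(b, b))), pair(c, p(c)), c), m(p(pair(c, p(b))), b, c)), c):
1. pair(m(b, m(p(pair(pair(b, c), pair(b, b))), pair(c, p(c)), c), m(p(pair(c, p(b))), b, c)), c)  →  pair(m(b, pair(pair(b, c), pair(b, b)), m(p(pair(c, p(b))), b, c)), c)   [R4 at 1.2]
2. pair(m(b, pair(pair(b, c), pair(b, b)), m(p(pair(c, p(b))), b, c)), c)  →  pair(m(b, pair(pair(b, c), pair(b, b)), pair(c, p(b))), c)   [R4 at 1.3]
3. pair(m(b, pair(pair(b, c), pair(b, b)), pair(c, p(b))), c)  →  pair(c, c)   [R2 at 1]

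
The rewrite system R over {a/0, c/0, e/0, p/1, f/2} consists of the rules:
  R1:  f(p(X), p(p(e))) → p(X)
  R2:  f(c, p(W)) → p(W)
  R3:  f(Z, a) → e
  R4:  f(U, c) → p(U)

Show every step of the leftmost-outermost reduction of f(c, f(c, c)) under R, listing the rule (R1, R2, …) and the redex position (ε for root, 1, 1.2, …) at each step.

1. f(c, f(c, c))  →  f(c, p(c))   [R4 at 2]
2. f(c, p(c))  →  p(c)   [R2 at ε]

p(c)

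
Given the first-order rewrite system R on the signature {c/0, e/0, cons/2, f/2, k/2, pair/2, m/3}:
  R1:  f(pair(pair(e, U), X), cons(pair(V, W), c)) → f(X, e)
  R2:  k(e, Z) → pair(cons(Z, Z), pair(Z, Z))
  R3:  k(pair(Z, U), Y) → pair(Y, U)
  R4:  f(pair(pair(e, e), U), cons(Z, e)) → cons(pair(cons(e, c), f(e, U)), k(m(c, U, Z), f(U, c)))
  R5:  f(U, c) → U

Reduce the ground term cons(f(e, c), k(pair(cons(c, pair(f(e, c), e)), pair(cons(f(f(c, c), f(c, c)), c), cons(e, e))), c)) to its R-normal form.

cons(e, pair(c, pair(cons(c, c), cons(e, e))))

1. cons(f(e, c), k(pair(cons(c, pair(f(e, c), e)), pair(cons(f(f(c, c), f(c, c)), c), cons(e, e))), c))  →  cons(e, k(pair(cons(c, pair(f(e, c), e)), pair(cons(f(f(c, c), f(c, c)), c), cons(e, e))), c))   [R5 at 1]
2. cons(e, k(pair(cons(c, pair(f(e, c), e)), pair(cons(f(f(c, c), f(c, c)), c), cons(e, e))), c))  →  cons(e, pair(c, pair(cons(f(f(c, c), f(c, c)), c), cons(e, e))))   [R3 at 2]
3. cons(e, pair(c, pair(cons(f(f(c, c), f(c, c)), c), cons(e, e))))  →  cons(e, pair(c, pair(cons(f(c, f(c, c)), c), cons(e, e))))   [R5 at 2.2.1.1.1]
4. cons(e, pair(c, pair(cons(f(c, f(c, c)), c), cons(e, e))))  →  cons(e, pair(c, pair(cons(f(c, c), c), cons(e, e))))   [R5 at 2.2.1.1.2]
5. cons(e, pair(c, pair(cons(f(c, c), c), cons(e, e))))  →  cons(e, pair(c, pair(cons(c, c), cons(e, e))))   [R5 at 2.2.1.1]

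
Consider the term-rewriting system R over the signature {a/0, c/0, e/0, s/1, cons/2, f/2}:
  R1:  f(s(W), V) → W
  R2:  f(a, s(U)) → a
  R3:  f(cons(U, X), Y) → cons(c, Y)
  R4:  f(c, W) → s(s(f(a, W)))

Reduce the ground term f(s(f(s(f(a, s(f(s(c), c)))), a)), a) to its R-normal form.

1. f(s(f(s(f(a, s(f(s(c), c)))), a)), a)  →  f(s(f(a, s(f(s(c), c)))), a)   [R1 at ε]
2. f(s(f(a, s(f(s(c), c)))), a)  →  f(a, s(f(s(c), c)))   [R1 at ε]
3. f(a, s(f(s(c), c)))  →  a   [R2 at ε]

a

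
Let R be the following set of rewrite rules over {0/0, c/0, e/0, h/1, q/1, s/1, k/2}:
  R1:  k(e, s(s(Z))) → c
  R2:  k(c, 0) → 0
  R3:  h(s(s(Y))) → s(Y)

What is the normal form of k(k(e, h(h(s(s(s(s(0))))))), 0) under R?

1. k(k(e, h(h(s(s(s(s(0))))))), 0)  →  k(k(e, h(s(s(s(0))))), 0)   [R3 at 1.2.1]
2. k(k(e, h(s(s(s(0))))), 0)  →  k(k(e, s(s(0))), 0)   [R3 at 1.2]
3. k(k(e, s(s(0))), 0)  →  k(c, 0)   [R1 at 1]
4. k(c, 0)  →  0   [R2 at ε]

0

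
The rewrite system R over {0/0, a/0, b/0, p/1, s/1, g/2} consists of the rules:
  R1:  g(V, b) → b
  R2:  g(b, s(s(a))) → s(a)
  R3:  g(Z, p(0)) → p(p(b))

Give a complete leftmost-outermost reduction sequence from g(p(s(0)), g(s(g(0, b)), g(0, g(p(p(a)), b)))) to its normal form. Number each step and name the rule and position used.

1. g(p(s(0)), g(s(g(0, b)), g(0, g(p(p(a)), b))))  →  g(p(s(0)), g(s(b), g(0, g(p(p(a)), b))))   [R1 at 2.1.1]
2. g(p(s(0)), g(s(b), g(0, g(p(p(a)), b))))  →  g(p(s(0)), g(s(b), g(0, b)))   [R1 at 2.2.2]
3. g(p(s(0)), g(s(b), g(0, b)))  →  g(p(s(0)), g(s(b), b))   [R1 at 2.2]
4. g(p(s(0)), g(s(b), b))  →  g(p(s(0)), b)   [R1 at 2]
5. g(p(s(0)), b)  →  b   [R1 at ε]

b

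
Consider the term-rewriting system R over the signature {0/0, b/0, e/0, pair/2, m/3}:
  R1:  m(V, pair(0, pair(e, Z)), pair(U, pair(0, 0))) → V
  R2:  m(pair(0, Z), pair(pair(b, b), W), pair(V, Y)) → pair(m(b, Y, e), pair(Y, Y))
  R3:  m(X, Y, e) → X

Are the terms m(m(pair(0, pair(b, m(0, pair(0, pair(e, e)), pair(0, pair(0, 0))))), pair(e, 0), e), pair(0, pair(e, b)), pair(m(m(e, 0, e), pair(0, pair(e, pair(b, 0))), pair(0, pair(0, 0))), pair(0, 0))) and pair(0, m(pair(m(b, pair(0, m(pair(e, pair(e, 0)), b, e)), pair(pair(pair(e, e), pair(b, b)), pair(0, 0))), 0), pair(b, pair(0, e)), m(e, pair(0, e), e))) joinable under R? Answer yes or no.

yes — NF(t₁) = pair(0, pair(b, 0)), NF(t₂) = pair(0, pair(b, 0))

Reduce t₁ = m(m(pair(0, pair(b, m(0, pair(0, pair(e, e)), pair(0, pair(0, 0))))), pair(e, 0), e), pair(0, pair(e, b)), pair(m(m(e, 0, e), pair(0, pair(e, pair(b, 0))), pair(0, pair(0, 0))), pair(0, 0))):
1. m(m(pair(0, pair(b, m(0, pair(0, pair(e, e)), pair(0, pair(0, 0))))), pair(e, 0), e), pair(0, pair(e, b)), pair(m(m(e, 0, e), pair(0, pair(e, pair(b, 0))), pair(0, pair(0, 0))), pair(0, 0)))  →  m(pair(0, pair(b, m(0, pair(0, pair(e, e)), pair(0, pair(0, 0))))), pair(e, 0), e)   [R1 at ε]
2. m(pair(0, pair(b, m(0, pair(0, pair(e, e)), pair(0, pair(0, 0))))), pair(e, 0), e)  →  pair(0, pair(b, m(0, pair(0, pair(e, e)), pair(0, pair(0, 0)))))   [R3 at ε]
3. pair(0, pair(b, m(0, pair(0, pair(e, e)), pair(0, pair(0, 0)))))  →  pair(0, pair(b, 0))   [R1 at 2.2]

Reduce t₂ = pair(0, m(pair(m(b, pair(0, m(pair(e, pair(e, 0)), b, e)), pair(pair(pair(e, e), pair(b, b)), pair(0, 0))), 0), pair(b, pair(0, e)), m(e, pair(0, e), e))):
1. pair(0, m(pair(m(b, pair(0, m(pair(e, pair(e, 0)), b, e)), pair(pair(pair(e, e), pair(b, b)), pair(0, 0))), 0), pair(b, pair(0, e)), m(e, pair(0, e), e)))  →  pair(0, m(pair(m(b, pair(0, pair(e, pair(e, 0))), pair(pair(pair(e, e), pair(b, b)), pair(0, 0))), 0), pair(b, pair(0, e)), m(e, pair(0, e), e)))   [R3 at 2.1.1.2.2]
2. pair(0, m(pair(m(b, pair(0, pair(e, pair(e, 0))), pair(pair(pair(e, e), pair(b, b)), pair(0, 0))), 0), pair(b, pair(0, e)), m(e, pair(0, e), e)))  →  pair(0, m(pair(b, 0), pair(b, pair(0, e)), m(e, pair(0, e), e)))   [R1 at 2.1.1]
3. pair(0, m(pair(b, 0), pair(b, pair(0, e)), m(e, pair(0, e), e)))  →  pair(0, m(pair(b, 0), pair(b, pair(0, e)), e))   [R3 at 2.3]
4. pair(0, m(pair(b, 0), pair(b, pair(0, e)), e))  →  pair(0, pair(b, 0))   [R3 at 2]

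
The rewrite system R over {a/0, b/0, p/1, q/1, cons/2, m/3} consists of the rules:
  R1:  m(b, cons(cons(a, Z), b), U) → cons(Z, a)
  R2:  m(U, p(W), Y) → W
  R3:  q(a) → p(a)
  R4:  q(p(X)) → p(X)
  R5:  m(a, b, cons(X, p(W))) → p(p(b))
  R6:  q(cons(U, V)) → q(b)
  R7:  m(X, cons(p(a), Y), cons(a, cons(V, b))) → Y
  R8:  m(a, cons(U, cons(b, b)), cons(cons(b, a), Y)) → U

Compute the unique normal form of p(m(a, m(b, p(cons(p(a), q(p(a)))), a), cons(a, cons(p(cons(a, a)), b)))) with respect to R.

1. p(m(a, m(b, p(cons(p(a), q(p(a)))), a), cons(a, cons(p(cons(a, a)), b))))  →  p(m(a, cons(p(a), q(p(a))), cons(a, cons(p(cons(a, a)), b))))   [R2 at 1.2]
2. p(m(a, cons(p(a), q(p(a))), cons(a, cons(p(cons(a, a)), b))))  →  p(q(p(a)))   [R7 at 1]
3. p(q(p(a)))  →  p(p(a))   [R4 at 1]

p(p(a))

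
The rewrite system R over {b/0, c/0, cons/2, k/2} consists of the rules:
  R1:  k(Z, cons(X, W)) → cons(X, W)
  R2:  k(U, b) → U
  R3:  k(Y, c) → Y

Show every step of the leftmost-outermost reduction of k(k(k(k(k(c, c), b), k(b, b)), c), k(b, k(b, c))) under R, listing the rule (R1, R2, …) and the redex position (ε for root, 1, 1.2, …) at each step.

c

1. k(k(k(k(k(c, c), b), k(b, b)), c), k(b, k(b, c)))  →  k(k(k(k(c, c), b), k(b, b)), k(b, k(b, c)))   [R3 at 1]
2. k(k(k(k(c, c), b), k(b, b)), k(b, k(b, c)))  →  k(k(k(c, c), k(b, b)), k(b, k(b, c)))   [R2 at 1.1]
3. k(k(k(c, c), k(b, b)), k(b, k(b, c)))  →  k(k(c, k(b, b)), k(b, k(b, c)))   [R3 at 1.1]
4. k(k(c, k(b, b)), k(b, k(b, c)))  →  k(k(c, b), k(b, k(b, c)))   [R2 at 1.2]
5. k(k(c, b), k(b, k(b, c)))  →  k(c, k(b, k(b, c)))   [R2 at 1]
6. k(c, k(b, k(b, c)))  →  k(c, k(b, b))   [R3 at 2.2]
7. k(c, k(b, b))  →  k(c, b)   [R2 at 2]
8. k(c, b)  →  c   [R2 at ε]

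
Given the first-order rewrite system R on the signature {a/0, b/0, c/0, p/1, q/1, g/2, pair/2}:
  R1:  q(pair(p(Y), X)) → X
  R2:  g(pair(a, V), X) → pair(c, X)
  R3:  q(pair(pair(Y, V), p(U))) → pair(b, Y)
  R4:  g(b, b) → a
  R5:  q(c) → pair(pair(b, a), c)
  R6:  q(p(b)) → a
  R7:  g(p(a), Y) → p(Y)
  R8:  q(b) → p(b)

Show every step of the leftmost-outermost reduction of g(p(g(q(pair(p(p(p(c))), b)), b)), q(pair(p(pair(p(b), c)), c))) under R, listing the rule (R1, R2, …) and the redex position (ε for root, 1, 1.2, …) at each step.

p(c)

1. g(p(g(q(pair(p(p(p(c))), b)), b)), q(pair(p(pair(p(b), c)), c)))  →  g(p(g(b, b)), q(pair(p(pair(p(b), c)), c)))   [R1 at 1.1.1]
2. g(p(g(b, b)), q(pair(p(pair(p(b), c)), c)))  →  g(p(a), q(pair(p(pair(p(b), c)), c)))   [R4 at 1.1]
3. g(p(a), q(pair(p(pair(p(b), c)), c)))  →  p(q(pair(p(pair(p(b), c)), c)))   [R7 at ε]
4. p(q(pair(p(pair(p(b), c)), c)))  →  p(c)   [R1 at 1]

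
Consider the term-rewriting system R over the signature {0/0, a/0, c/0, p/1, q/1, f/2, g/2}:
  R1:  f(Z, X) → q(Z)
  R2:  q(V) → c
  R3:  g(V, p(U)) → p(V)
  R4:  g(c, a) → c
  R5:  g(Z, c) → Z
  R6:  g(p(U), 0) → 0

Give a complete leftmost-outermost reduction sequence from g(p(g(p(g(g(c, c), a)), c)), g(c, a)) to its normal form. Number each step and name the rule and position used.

p(p(c))

1. g(p(g(p(g(g(c, c), a)), c)), g(c, a))  →  g(p(p(g(g(c, c), a))), g(c, a))   [R5 at 1.1]
2. g(p(p(g(g(c, c), a))), g(c, a))  →  g(p(p(g(c, a))), g(c, a))   [R5 at 1.1.1.1]
3. g(p(p(g(c, a))), g(c, a))  →  g(p(p(c)), g(c, a))   [R4 at 1.1.1]
4. g(p(p(c)), g(c, a))  →  g(p(p(c)), c)   [R4 at 2]
5. g(p(p(c)), c)  →  p(p(c))   [R5 at ε]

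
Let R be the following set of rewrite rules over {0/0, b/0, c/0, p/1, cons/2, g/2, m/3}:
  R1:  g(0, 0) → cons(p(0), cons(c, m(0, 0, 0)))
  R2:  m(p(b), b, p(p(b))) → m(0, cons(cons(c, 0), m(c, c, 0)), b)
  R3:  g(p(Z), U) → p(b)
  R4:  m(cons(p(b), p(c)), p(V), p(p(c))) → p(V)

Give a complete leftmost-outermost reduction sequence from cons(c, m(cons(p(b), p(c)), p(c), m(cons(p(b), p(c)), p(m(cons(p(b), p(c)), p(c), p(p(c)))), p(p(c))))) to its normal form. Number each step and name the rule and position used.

cons(c, p(c))

1. cons(c, m(cons(p(b), p(c)), p(c), m(cons(p(b), p(c)), p(m(cons(p(b), p(c)), p(c), p(p(c)))), p(p(c)))))  →  cons(c, m(cons(p(b), p(c)), p(c), p(m(cons(p(b), p(c)), p(c), p(p(c))))))   [R4 at 2.3]
2. cons(c, m(cons(p(b), p(c)), p(c), p(m(cons(p(b), p(c)), p(c), p(p(c))))))  →  cons(c, m(cons(p(b), p(c)), p(c), p(p(c))))   [R4 at 2.3.1]
3. cons(c, m(cons(p(b), p(c)), p(c), p(p(c))))  →  cons(c, p(c))   [R4 at 2]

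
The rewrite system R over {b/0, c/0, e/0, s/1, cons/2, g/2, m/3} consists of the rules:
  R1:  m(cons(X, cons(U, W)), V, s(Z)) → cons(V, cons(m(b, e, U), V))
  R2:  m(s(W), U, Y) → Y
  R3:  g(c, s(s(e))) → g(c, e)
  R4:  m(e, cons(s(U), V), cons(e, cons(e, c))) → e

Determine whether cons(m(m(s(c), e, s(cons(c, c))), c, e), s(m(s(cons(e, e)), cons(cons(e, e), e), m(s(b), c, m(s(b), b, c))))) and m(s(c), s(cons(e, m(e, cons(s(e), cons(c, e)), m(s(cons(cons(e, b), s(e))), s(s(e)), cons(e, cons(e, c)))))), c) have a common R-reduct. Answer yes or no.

Reduce t₁ = cons(m(m(s(c), e, s(cons(c, c))), c, e), s(m(s(cons(e, e)), cons(cons(e, e), e), m(s(b), c, m(s(b), b, c))))):
1. cons(m(m(s(c), e, s(cons(c, c))), c, e), s(m(s(cons(e, e)), cons(cons(e, e), e), m(s(b), c, m(s(b), b, c)))))  →  cons(m(s(cons(c, c)), c, e), s(m(s(cons(e, e)), cons(cons(e, e), e), m(s(b), c, m(s(b), b, c)))))   [R2 at 1.1]
2. cons(m(s(cons(c, c)), c, e), s(m(s(cons(e, e)), cons(cons(e, e), e), m(s(b), c, m(s(b), b, c)))))  →  cons(e, s(m(s(cons(e, e)), cons(cons(e, e), e), m(s(b), c, m(s(b), b, c)))))   [R2 at 1]
3. cons(e, s(m(s(cons(e, e)), cons(cons(e, e), e), m(s(b), c, m(s(b), b, c)))))  →  cons(e, s(m(s(b), c, m(s(b), b, c))))   [R2 at 2.1]
4. cons(e, s(m(s(b), c, m(s(b), b, c))))  →  cons(e, s(m(s(b), b, c)))   [R2 at 2.1]
5. cons(e, s(m(s(b), b, c)))  →  cons(e, s(c))   [R2 at 2.1]

Reduce t₂ = m(s(c), s(cons(e, m(e, cons(s(e), cons(c, e)), m(s(cons(cons(e, b), s(e))), s(s(e)), cons(e, cons(e, c)))))), c):
1. m(s(c), s(cons(e, m(e, cons(s(e), cons(c, e)), m(s(cons(cons(e, b), s(e))), s(s(e)), cons(e, cons(e, c)))))), c)  →  c   [R2 at ε]

no — NF(t₁) = cons(e, s(c)), NF(t₂) = c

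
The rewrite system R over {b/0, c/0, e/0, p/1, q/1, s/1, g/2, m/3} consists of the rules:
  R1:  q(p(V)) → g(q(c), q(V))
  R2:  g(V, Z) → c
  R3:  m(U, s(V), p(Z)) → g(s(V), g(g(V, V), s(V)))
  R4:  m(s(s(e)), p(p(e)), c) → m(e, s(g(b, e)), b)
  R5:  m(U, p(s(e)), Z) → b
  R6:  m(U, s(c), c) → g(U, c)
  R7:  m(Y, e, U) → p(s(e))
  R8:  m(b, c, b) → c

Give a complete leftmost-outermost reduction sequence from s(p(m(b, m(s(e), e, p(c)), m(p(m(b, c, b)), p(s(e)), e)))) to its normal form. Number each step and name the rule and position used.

1. s(p(m(b, m(s(e), e, p(c)), m(p(m(b, c, b)), p(s(e)), e))))  →  s(p(m(b, p(s(e)), m(p(m(b, c, b)), p(s(e)), e))))   [R7 at 1.1.2]
2. s(p(m(b, p(s(e)), m(p(m(b, c, b)), p(s(e)), e))))  →  s(p(b))   [R5 at 1.1]

s(p(b))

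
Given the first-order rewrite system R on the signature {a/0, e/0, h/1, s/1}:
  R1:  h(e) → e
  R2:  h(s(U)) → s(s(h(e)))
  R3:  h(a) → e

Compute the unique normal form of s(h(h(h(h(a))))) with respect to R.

s(e)

1. s(h(h(h(h(a)))))  →  s(h(h(h(e))))   [R3 at 1.1.1.1]
2. s(h(h(h(e))))  →  s(h(h(e)))   [R1 at 1.1.1]
3. s(h(h(e)))  →  s(h(e))   [R1 at 1.1]
4. s(h(e))  →  s(e)   [R1 at 1]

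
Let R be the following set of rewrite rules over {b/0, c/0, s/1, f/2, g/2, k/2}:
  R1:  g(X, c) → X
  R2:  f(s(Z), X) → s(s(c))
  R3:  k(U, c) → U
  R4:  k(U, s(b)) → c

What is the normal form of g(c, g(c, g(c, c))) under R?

1. g(c, g(c, g(c, c)))  →  g(c, g(c, c))   [R1 at 2.2]
2. g(c, g(c, c))  →  g(c, c)   [R1 at 2]
3. g(c, c)  →  c   [R1 at ε]

c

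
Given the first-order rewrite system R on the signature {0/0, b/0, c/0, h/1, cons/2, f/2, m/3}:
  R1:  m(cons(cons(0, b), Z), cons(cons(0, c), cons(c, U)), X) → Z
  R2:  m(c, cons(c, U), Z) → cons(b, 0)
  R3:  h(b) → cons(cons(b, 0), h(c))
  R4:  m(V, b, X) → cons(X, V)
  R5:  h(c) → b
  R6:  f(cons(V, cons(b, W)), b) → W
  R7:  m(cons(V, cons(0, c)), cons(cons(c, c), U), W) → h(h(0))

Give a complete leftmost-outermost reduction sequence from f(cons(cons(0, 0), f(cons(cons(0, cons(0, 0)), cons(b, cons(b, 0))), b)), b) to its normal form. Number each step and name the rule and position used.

0

1. f(cons(cons(0, 0), f(cons(cons(0, cons(0, 0)), cons(b, cons(b, 0))), b)), b)  →  f(cons(cons(0, 0), cons(b, 0)), b)   [R6 at 1.2]
2. f(cons(cons(0, 0), cons(b, 0)), b)  →  0   [R6 at ε]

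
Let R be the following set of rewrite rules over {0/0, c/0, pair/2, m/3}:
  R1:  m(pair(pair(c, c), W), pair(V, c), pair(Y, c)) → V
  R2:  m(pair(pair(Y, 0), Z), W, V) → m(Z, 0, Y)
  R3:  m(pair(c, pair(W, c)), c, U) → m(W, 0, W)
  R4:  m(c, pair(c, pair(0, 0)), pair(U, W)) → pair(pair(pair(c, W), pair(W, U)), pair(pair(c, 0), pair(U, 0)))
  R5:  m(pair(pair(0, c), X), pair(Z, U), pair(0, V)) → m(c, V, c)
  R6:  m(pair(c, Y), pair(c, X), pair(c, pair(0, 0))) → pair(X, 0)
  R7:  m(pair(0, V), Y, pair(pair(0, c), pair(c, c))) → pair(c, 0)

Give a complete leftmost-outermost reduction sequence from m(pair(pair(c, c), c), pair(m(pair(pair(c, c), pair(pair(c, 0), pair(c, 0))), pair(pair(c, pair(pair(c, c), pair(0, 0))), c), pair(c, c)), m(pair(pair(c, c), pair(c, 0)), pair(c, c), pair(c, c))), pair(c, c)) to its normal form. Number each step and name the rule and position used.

1. m(pair(pair(c, c), c), pair(m(pair(pair(c, c), pair(pair(c, 0), pair(c, 0))), pair(pair(c, pair(pair(c, c), pair(0, 0))), c), pair(c, c)), m(pair(pair(c, c), pair(c, 0)), pair(c, c), pair(c, c))), pair(c, c))  →  m(pair(pair(c, c), c), pair(pair(c, pair(pair(c, c), pair(0, 0))), m(pair(pair(c, c), pair(c, 0)), pair(c, c), pair(c, c))), pair(c, c))   [R1 at 2.1]
2. m(pair(pair(c, c), c), pair(pair(c, pair(pair(c, c), pair(0, 0))), m(pair(pair(c, c), pair(c, 0)), pair(c, c), pair(c, c))), pair(c, c))  →  m(pair(pair(c, c), c), pair(pair(c, pair(pair(c, c), pair(0, 0))), c), pair(c, c))   [R1 at 2.2]
3. m(pair(pair(c, c), c), pair(pair(c, pair(pair(c, c), pair(0, 0))), c), pair(c, c))  →  pair(c, pair(pair(c, c), pair(0, 0)))   [R1 at ε]

pair(c, pair(pair(c, c), pair(0, 0)))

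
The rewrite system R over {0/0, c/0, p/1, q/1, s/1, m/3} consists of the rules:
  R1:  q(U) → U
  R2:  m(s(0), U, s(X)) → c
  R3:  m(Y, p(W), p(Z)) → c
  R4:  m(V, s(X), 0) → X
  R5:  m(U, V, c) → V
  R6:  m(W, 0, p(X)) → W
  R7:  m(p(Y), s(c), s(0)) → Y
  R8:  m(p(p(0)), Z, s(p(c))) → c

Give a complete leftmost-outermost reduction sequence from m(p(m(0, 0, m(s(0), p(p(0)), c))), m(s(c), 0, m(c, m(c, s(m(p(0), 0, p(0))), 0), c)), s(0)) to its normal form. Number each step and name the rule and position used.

1. m(p(m(0, 0, m(s(0), p(p(0)), c))), m(s(c), 0, m(c, m(c, s(m(p(0), 0, p(0))), 0), c)), s(0))  →  m(p(m(0, 0, p(p(0)))), m(s(c), 0, m(c, m(c, s(m(p(0), 0, p(0))), 0), c)), s(0))   [R5 at 1.1.3]
2. m(p(m(0, 0, p(p(0)))), m(s(c), 0, m(c, m(c, s(m(p(0), 0, p(0))), 0), c)), s(0))  →  m(p(0), m(s(c), 0, m(c, m(c, s(m(p(0), 0, p(0))), 0), c)), s(0))   [R6 at 1.1]
3. m(p(0), m(s(c), 0, m(c, m(c, s(m(p(0), 0, p(0))), 0), c)), s(0))  →  m(p(0), m(s(c), 0, m(c, s(m(p(0), 0, p(0))), 0)), s(0))   [R5 at 2.3]
4. m(p(0), m(s(c), 0, m(c, s(m(p(0), 0, p(0))), 0)), s(0))  →  m(p(0), m(s(c), 0, m(p(0), 0, p(0))), s(0))   [R4 at 2.3]
5. m(p(0), m(s(c), 0, m(p(0), 0, p(0))), s(0))  →  m(p(0), m(s(c), 0, p(0)), s(0))   [R6 at 2.3]
6. m(p(0), m(s(c), 0, p(0)), s(0))  →  m(p(0), s(c), s(0))   [R6 at 2]
7. m(p(0), s(c), s(0))  →  0   [R7 at ε]

0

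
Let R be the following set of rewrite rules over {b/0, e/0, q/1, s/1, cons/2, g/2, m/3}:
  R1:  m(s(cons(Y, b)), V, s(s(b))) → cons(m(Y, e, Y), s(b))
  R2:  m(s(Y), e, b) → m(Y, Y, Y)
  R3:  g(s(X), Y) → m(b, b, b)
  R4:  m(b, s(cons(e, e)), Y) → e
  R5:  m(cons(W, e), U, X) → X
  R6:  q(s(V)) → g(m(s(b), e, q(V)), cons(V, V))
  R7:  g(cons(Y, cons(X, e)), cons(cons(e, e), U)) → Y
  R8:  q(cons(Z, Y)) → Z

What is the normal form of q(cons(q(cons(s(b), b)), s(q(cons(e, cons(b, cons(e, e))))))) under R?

s(b)

1. q(cons(q(cons(s(b), b)), s(q(cons(e, cons(b, cons(e, e)))))))  →  q(cons(s(b), b))   [R8 at ε]
2. q(cons(s(b), b))  →  s(b)   [R8 at ε]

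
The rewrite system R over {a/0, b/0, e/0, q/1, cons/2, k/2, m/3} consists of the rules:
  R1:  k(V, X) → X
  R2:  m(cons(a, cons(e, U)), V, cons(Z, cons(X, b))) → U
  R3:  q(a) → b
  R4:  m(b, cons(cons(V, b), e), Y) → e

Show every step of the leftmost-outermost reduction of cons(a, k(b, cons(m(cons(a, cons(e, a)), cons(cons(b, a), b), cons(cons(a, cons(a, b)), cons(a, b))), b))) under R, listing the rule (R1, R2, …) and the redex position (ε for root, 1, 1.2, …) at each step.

1. cons(a, k(b, cons(m(cons(a, cons(e, a)), cons(cons(b, a), b), cons(cons(a, cons(a, b)), cons(a, b))), b)))  →  cons(a, cons(m(cons(a, cons(e, a)), cons(cons(b, a), b), cons(cons(a, cons(a, b)), cons(a, b))), b))   [R1 at 2]
2. cons(a, cons(m(cons(a, cons(e, a)), cons(cons(b, a), b), cons(cons(a, cons(a, b)), cons(a, b))), b))  →  cons(a, cons(a, b))   [R2 at 2.1]

cons(a, cons(a, b))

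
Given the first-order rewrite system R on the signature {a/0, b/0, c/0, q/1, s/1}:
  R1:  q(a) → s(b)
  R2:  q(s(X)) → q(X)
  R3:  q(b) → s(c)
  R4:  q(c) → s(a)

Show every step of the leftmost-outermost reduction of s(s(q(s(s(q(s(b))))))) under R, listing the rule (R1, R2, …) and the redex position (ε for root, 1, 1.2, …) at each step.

1. s(s(q(s(s(q(s(b)))))))  →  s(s(q(s(q(s(b))))))   [R2 at 1.1]
2. s(s(q(s(q(s(b))))))  →  s(s(q(q(s(b)))))   [R2 at 1.1]
3. s(s(q(q(s(b)))))  →  s(s(q(q(b))))   [R2 at 1.1.1]
4. s(s(q(q(b))))  →  s(s(q(s(c))))   [R3 at 1.1.1]
5. s(s(q(s(c))))  →  s(s(q(c)))   [R2 at 1.1]
6. s(s(q(c)))  →  s(s(s(a)))   [R4 at 1.1]

s(s(s(a)))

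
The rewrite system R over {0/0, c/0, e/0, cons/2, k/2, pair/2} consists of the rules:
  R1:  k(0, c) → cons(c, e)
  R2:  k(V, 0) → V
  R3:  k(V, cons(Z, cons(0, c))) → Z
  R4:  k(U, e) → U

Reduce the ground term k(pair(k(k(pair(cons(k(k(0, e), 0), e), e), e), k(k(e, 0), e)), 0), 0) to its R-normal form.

pair(pair(cons(0, e), e), 0)

1. k(pair(k(k(pair(cons(k(k(0, e), 0), e), e), e), k(k(e, 0), e)), 0), 0)  →  pair(k(k(pair(cons(k(k(0, e), 0), e), e), e), k(k(e, 0), e)), 0)   [R2 at ε]
2. pair(k(k(pair(cons(k(k(0, e), 0), e), e), e), k(k(e, 0), e)), 0)  →  pair(k(pair(cons(k(k(0, e), 0), e), e), k(k(e, 0), e)), 0)   [R4 at 1.1]
3. pair(k(pair(cons(k(k(0, e), 0), e), e), k(k(e, 0), e)), 0)  →  pair(k(pair(cons(k(0, e), e), e), k(k(e, 0), e)), 0)   [R2 at 1.1.1.1]
4. pair(k(pair(cons(k(0, e), e), e), k(k(e, 0), e)), 0)  →  pair(k(pair(cons(0, e), e), k(k(e, 0), e)), 0)   [R4 at 1.1.1.1]
5. pair(k(pair(cons(0, e), e), k(k(e, 0), e)), 0)  →  pair(k(pair(cons(0, e), e), k(e, 0)), 0)   [R4 at 1.2]
6. pair(k(pair(cons(0, e), e), k(e, 0)), 0)  →  pair(k(pair(cons(0, e), e), e), 0)   [R2 at 1.2]
7. pair(k(pair(cons(0, e), e), e), 0)  →  pair(pair(cons(0, e), e), 0)   [R4 at 1]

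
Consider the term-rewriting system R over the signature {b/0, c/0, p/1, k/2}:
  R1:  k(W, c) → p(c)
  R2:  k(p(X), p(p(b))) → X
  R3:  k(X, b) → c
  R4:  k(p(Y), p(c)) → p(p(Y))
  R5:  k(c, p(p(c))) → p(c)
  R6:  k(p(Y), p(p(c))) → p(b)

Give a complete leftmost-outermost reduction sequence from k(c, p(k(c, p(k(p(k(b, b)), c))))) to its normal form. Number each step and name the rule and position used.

1. k(c, p(k(c, p(k(p(k(b, b)), c)))))  →  k(c, p(k(c, p(p(c)))))   [R1 at 2.1.2.1]
2. k(c, p(k(c, p(p(c)))))  →  k(c, p(p(c)))   [R5 at 2.1]
3. k(c, p(p(c)))  →  p(c)   [R5 at ε]

p(c)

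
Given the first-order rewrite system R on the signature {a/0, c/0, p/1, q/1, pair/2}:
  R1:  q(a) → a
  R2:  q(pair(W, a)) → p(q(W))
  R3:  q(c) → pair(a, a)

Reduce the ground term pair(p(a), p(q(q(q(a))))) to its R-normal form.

1. pair(p(a), p(q(q(q(a)))))  →  pair(p(a), p(q(q(a))))   [R1 at 2.1.1.1]
2. pair(p(a), p(q(q(a))))  →  pair(p(a), p(q(a)))   [R1 at 2.1.1]
3. pair(p(a), p(q(a)))  →  pair(p(a), p(a))   [R1 at 2.1]

pair(p(a), p(a))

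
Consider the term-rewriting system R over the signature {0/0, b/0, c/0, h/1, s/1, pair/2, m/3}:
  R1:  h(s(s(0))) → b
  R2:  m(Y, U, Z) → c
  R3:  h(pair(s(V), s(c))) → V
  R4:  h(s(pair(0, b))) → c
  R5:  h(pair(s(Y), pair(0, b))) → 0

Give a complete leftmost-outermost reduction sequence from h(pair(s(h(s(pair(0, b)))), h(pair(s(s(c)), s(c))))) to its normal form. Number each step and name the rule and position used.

1. h(pair(s(h(s(pair(0, b)))), h(pair(s(s(c)), s(c)))))  →  h(pair(s(c), h(pair(s(s(c)), s(c)))))   [R4 at 1.1.1]
2. h(pair(s(c), h(pair(s(s(c)), s(c)))))  →  h(pair(s(c), s(c)))   [R3 at 1.2]
3. h(pair(s(c), s(c)))  →  c   [R3 at ε]

c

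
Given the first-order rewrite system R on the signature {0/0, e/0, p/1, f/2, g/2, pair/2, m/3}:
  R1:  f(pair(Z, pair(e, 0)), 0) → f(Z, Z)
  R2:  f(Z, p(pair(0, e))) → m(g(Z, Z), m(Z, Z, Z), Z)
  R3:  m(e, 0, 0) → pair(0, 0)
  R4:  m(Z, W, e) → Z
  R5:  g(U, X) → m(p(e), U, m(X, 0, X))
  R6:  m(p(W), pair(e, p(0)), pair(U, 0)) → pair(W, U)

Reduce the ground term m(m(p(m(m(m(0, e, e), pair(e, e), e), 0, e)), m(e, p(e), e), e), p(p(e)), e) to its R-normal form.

p(0)

1. m(m(p(m(m(m(0, e, e), pair(e, e), e), 0, e)), m(e, p(e), e), e), p(p(e)), e)  →  m(p(m(m(m(0, e, e), pair(e, e), e), 0, e)), m(e, p(e), e), e)   [R4 at ε]
2. m(p(m(m(m(0, e, e), pair(e, e), e), 0, e)), m(e, p(e), e), e)  →  p(m(m(m(0, e, e), pair(e, e), e), 0, e))   [R4 at ε]
3. p(m(m(m(0, e, e), pair(e, e), e), 0, e))  →  p(m(m(0, e, e), pair(e, e), e))   [R4 at 1]
4. p(m(m(0, e, e), pair(e, e), e))  →  p(m(0, e, e))   [R4 at 1]
5. p(m(0, e, e))  →  p(0)   [R4 at 1]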